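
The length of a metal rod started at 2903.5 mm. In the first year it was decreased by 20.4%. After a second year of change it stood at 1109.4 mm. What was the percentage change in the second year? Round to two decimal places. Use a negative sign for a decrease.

-52.00%

After the first year: 2903.5 × 0.796 = 2311.186.
Second-year multiplier: 1109.4 ÷ 2311.186 ≈ 0.480013.
That is a change of -52.00%.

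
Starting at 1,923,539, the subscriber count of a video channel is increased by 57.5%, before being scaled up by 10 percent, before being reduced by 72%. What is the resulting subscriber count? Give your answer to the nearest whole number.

Each change multiplies by a factor: 1.575 × 1.1 × 0.28 = 0.4851.
1,923,539 × 0.4851 = 933108.7689 ≈ 933,109.

933,109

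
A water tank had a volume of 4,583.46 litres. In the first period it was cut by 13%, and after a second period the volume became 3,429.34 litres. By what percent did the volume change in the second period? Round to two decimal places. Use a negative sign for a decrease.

-14.00%

After the first period: 4,583.46 × 0.87 = 3987.6102.
Second-period multiplier: 3,429.34 ÷ 3987.6102 ≈ 0.859999.
That is a change of -14.00%.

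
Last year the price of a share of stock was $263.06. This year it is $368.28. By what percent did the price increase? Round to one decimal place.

Change: $368.28 − $263.06 = $105.22.
Relative to the original: $105.22 ÷ $263.06 ≈ 40.0%.
So the price increased by 40.0%.

40.0%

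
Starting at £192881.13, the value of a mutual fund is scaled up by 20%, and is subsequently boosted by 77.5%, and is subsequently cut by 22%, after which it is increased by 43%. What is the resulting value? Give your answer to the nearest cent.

£458247.37

20% increase: £192881.13 × 1.2 = £231457.356.
After the 77.5% increase: £231457.356 × 1.775 = £410836.8069.
After the 22% decrease: £410836.8069 × 0.78 = £320452.709382.
43% increase: £320452.709382 × 1.43 = £458247.37441626 ≈ £458247.37.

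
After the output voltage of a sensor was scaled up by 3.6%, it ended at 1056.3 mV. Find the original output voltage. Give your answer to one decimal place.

1019.6 mV

The overall multiplier applied was 1.036.
So the original output voltage was 1056.3 ÷ 1.036 ≈ 1019.6 mV.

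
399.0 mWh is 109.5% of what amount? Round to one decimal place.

364.4 mWh

399.0 mWh ÷ 1.095 ≈ 364.4 mWh.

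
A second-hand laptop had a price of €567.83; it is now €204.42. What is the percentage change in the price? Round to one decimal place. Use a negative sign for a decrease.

-64.0%

Change: €204.42 − €567.83 = -€363.41.
Relative to the original: -€363.41 ÷ €567.83 ≈ -64.0%.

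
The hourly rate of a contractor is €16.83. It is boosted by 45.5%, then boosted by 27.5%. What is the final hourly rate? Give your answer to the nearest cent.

€31.22

Each change multiplies by a factor: 1.455 × 1.275 = 1.855125.
€16.83 × 1.855125 = €31.22175375 ≈ €31.22.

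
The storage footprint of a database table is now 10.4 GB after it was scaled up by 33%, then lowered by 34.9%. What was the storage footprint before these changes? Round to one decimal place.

12.0 GB

Undoing the 34.9% decrease: 10.4 ÷ 0.651 ≈ 15.975422.
Undoing the 33% increase: 15.975422 ÷ 1.33 ≈ 12.0 GB.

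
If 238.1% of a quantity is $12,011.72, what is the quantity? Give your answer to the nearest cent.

$12,011.72 ÷ 2.381 ≈ $5,044.82.

$5,044.82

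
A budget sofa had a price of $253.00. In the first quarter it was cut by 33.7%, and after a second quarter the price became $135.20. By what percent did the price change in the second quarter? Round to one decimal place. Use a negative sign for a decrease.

After the first quarter: $253.00 × 0.663 = $167.739.
Second-quarter multiplier: $135.20 ÷ $167.739 ≈ 0.80601.
That is a change of -19.4%.

-19.4%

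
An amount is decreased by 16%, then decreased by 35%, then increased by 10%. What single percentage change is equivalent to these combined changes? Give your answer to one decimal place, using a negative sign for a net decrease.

A 16% decrease multiplies by 0.84.
Then a 35% decrease: 0.84 × 0.65 = 0.546.
Then a 10% increase: 0.546 × 1.1 = 0.6006.
Overall factor 0.6006, i.e. -39.9%.

-39.9%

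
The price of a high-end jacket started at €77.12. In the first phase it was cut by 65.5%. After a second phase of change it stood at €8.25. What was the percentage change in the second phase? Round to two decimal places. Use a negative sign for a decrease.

-68.99%

After the first phase: €77.12 × 0.345 = €26.6064.
Second-phase multiplier: €8.25 ÷ €26.6064 ≈ 0.310076.
That is a change of -68.99%.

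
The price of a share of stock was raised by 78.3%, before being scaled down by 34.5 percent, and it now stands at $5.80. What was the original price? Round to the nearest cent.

The overall multiplier applied was 1.783 × 0.655 = 1.167865.
So the original price was $5.80 ÷ 1.167865 ≈ $4.97.

$4.97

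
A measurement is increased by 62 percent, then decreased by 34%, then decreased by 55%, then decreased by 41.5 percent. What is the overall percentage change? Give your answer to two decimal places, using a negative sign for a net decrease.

The combined multiplier is 1.62 × 0.66 × 0.45 × 0.585 = 0.2814669.
That corresponds to a decrease of 71.85%.

-71.85%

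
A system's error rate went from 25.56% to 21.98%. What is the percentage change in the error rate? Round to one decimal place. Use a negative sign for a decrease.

-14.0%

The change is 21.98 − 25.56 = -3.58 percentage points.
Relative to the original 25.56%, that is -3.58 ÷ 25.56 ≈ -14.0%.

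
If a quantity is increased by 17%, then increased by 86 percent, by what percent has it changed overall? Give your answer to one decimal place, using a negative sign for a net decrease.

A 17% increase multiplies by 1.17.
Then an 86% increase: 1.17 × 1.86 = 2.1762.
Overall factor 2.1762, i.e. 117.6%.

117.6%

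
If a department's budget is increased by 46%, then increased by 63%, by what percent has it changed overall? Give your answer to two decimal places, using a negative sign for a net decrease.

The combined multiplier is 1.46 × 1.63 = 2.3798.
That corresponds to an increase of 137.98%.

137.98%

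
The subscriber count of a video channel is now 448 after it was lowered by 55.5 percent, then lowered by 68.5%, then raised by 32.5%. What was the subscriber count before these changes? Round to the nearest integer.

2412

The overall multiplier applied was 0.445 × 0.315 × 1.325 = 0.185731875.
So the original subscriber count was 448 ÷ 0.185731875 ≈ 2412.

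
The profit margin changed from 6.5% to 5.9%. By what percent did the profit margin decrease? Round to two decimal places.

The change is 5.9 − 6.5 = -0.6 percentage points.
Relative to the original 6.5%, that is -0.6 ÷ 6.5 ≈ -9.23%.
So the profit margin fell by 9.23%.

9.23%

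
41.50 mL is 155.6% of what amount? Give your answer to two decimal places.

41.50 mL ÷ 1.556 ≈ 26.67 mL.

26.67 mL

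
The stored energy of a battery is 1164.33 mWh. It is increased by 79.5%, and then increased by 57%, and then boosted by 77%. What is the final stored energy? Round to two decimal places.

5807.82 mWh

Apply the 79.5% increase: 1164.33 × 1.795 = 2089.97235.
57% increase: 2089.97235 × 1.57 = 3281.2565895.
After the 77% increase: 3281.2565895 × 1.77 = 5807.824163415 ≈ 5807.82.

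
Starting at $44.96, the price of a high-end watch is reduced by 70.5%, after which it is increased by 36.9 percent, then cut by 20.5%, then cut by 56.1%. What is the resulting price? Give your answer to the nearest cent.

$6.34

70.5% decrease: $44.96 × 0.295 = $13.2632.
After the 36.9% increase: $13.2632 × 1.369 = $18.1573208.
Apply the 20.5% decrease: $18.1573208 × 0.795 = $14.435070036.
After the 56.1% decrease: $14.435070036 × 0.439 = $6.336995745804 ≈ $6.34.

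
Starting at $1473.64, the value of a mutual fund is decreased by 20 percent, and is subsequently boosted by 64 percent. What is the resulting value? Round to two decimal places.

$1933.42

20% decrease: $1473.64 × 0.8 = $1178.912.
Apply the 64% increase: $1178.912 × 1.64 = $1933.41568 ≈ $1933.42.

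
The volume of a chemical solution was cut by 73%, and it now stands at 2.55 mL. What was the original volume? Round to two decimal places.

The overall multiplier applied was 0.27.
So the original volume was 2.55 ÷ 0.27 ≈ 9.44 mL.

9.44 mL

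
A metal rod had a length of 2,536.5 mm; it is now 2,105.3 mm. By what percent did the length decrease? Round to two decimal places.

Change: 2,105.3 − 2,536.5 = -431.2.
Relative to the original: -431.2 ÷ 2,536.5 ≈ -17.00%.
So the length decreased by 17.00%.

17.00%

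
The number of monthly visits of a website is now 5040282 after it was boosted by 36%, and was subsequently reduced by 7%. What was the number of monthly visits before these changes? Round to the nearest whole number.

3985043

Undoing the 7% decrease: 5040282 ÷ 0.93 ≈ 5419658.064516.
Undoing the 36% increase: 5419658.064516 ÷ 1.36 ≈ 3985043.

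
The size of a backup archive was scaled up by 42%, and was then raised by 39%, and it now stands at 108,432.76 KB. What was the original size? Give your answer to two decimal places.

Undoing the 39% increase: 108,432.76 ÷ 1.39 ≈ 78009.179856.
Undoing the 42% increase: 78009.179856 ÷ 1.42 ≈ 54,936.04 KB.

54,936.04 KB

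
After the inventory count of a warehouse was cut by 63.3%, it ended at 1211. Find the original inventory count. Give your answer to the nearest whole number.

The overall multiplier applied was 0.367.
So the original inventory count was 1211 ÷ 0.367 ≈ 3300.

3300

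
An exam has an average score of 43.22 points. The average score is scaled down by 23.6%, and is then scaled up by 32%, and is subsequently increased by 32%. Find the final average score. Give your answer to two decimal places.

Each change multiplies by a factor: 0.764 × 1.32 × 1.32 = 1.3311936.
43.22 × 1.3311936 = 57.534187392 ≈ 57.53.

57.53 points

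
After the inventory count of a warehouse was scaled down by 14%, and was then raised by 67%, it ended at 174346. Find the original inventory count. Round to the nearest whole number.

121394

Undoing the 67% increase: 174346 ÷ 1.67 ≈ 104398.802395.
Undoing the 14% decrease: 104398.802395 ÷ 0.86 ≈ 121394.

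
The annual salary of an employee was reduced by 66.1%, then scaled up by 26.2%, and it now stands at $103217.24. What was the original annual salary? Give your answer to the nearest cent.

Undoing the 26.2% increase: $103217.24 ÷ 1.262 ≈ $81788.621236.
Undoing the 66.1% decrease: $81788.621236 ÷ 0.339 ≈ $241264.37.

$241264.37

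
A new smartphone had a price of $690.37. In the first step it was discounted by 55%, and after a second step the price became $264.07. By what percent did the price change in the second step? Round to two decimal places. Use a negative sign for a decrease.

-15.00%

After the first step: $690.37 × 0.45 = $310.6665.
Second-step multiplier: $264.07 ÷ $310.6665 ≈ 0.850011.
That is a change of -15.00%.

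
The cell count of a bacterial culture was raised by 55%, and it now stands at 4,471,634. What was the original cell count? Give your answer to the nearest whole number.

The overall multiplier applied was 1.55.
So the original cell count was 4,471,634 ÷ 1.55 ≈ 2,884,925.

2,884,925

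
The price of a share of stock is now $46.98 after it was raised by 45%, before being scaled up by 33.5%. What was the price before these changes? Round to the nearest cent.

$24.27

Undoing the 33.5% increase: $46.98 ÷ 1.335 ≈ $35.191011.
Undoing the 45% increase: $35.191011 ÷ 1.45 ≈ $24.27.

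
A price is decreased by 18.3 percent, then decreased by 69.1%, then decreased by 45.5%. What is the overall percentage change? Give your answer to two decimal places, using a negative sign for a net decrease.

An 18.3% decrease multiplies by 0.817.
Then a 69.1% decrease: 0.817 × 0.309 = 0.252453.
Then a 45.5% decrease: 0.252453 × 0.545 = 0.137586885.
Overall factor 0.137586885, i.e. -86.24%.

-86.24%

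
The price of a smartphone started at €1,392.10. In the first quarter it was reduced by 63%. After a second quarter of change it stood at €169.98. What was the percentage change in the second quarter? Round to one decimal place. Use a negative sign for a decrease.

After the first quarter: €1,392.10 × 0.37 = €515.077.
Second-quarter multiplier: €169.98 ÷ €515.077 ≈ 0.33001.
That is a change of -67.0%.

-67.0%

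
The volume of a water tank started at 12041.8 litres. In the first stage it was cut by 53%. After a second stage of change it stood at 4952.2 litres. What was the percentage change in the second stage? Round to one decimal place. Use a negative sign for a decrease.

-12.5%

After the first stage: 12041.8 × 0.47 = 5659.646.
Second-stage multiplier: 4952.2 ÷ 5659.646 ≈ 0.875.
That is a change of -12.5%.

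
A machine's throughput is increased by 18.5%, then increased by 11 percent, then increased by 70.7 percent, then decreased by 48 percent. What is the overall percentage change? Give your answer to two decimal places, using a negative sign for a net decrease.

An 18.5% increase multiplies by 1.185.
Then an 11% increase: 1.185 × 1.11 = 1.31535.
Then a 70.7% increase: 1.31535 × 1.707 = 2.24530245.
Then a 48% decrease: 2.24530245 × 0.52 = 1.167557274.
Overall factor 1.167557274, i.e. 16.76%.

16.76%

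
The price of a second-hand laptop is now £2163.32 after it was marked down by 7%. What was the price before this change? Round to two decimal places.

£2326.15

The overall multiplier applied was 0.93.
So the original price was £2163.32 ÷ 0.93 ≈ £2326.15.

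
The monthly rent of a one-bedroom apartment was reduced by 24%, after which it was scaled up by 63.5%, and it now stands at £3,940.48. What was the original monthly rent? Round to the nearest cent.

The overall multiplier applied was 0.76 × 1.635 = 1.2426.
So the original monthly rent was £3,940.48 ÷ 1.2426 ≈ £3,171.16.

£3,171.16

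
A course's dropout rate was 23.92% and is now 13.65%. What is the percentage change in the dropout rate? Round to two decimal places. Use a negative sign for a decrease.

-42.93%

The change is 13.65 − 23.92 = -10.27 percentage points.
Relative to the original 23.92%, that is -10.27 ÷ 23.92 ≈ -42.93%.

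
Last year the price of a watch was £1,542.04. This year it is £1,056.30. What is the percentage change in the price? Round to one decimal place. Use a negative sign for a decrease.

-31.5%

Change: £1,056.30 − £1,542.04 = -£485.74.
Relative to the original: -£485.74 ÷ £1,542.04 ≈ -31.5%.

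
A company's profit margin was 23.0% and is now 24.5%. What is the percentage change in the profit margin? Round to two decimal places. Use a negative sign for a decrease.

6.52%

The change is 24.5 − 23.0 = 1.5 percentage points.
Relative to the original 23.0%, that is 1.5 ÷ 23.0 ≈ 6.52%.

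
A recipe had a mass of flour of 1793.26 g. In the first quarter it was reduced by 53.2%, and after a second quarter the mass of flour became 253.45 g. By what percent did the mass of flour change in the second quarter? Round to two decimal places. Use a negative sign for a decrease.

After the first quarter: 1793.26 × 0.468 = 839.24568.
Second-quarter multiplier: 253.45 ÷ 839.24568 ≈ 0.301997.
That is a change of -69.80%.

-69.80%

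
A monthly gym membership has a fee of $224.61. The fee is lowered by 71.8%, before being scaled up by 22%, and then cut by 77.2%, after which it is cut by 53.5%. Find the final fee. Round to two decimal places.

$8.19

Each change multiplies by a factor: 0.282 × 1.22 × 0.228 × 0.465 = 0.0364751208.
$224.61 × 0.0364751208 = $8.192676882888 ≈ $8.19.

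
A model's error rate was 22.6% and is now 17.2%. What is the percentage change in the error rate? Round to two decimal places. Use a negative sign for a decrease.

The change is 17.2 − 22.6 = -5.4 percentage points.
Relative to the original 22.6%, that is -5.4 ÷ 22.6 ≈ -23.89%.

-23.89%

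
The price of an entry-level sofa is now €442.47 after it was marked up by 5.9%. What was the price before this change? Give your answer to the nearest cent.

The overall multiplier applied was 1.059.
So the original price was €442.47 ÷ 1.059 ≈ €417.82.

€417.82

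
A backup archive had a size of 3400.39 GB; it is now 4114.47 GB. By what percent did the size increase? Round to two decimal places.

21.00%

Change: 4114.47 − 3400.39 = 714.08.
Relative to the original: 714.08 ÷ 3400.39 ≈ 21.00%.
So the size increased by 21.00%.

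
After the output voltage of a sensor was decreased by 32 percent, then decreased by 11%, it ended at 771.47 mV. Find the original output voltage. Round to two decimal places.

The overall multiplier applied was 0.68 × 0.89 = 0.6052.
So the original output voltage was 771.47 ÷ 0.6052 ≈ 1,274.74 mV.

1,274.74 mV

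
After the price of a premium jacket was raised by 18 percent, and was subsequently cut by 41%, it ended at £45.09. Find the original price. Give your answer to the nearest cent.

£64.77

The overall multiplier applied was 1.18 × 0.59 = 0.6962.
So the original price was £45.09 ÷ 0.6962 ≈ £64.77.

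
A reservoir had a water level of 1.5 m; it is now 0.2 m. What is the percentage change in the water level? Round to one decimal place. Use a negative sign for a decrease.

Change: 0.2 − 1.5 = -1.3.
Relative to the original: -1.3 ÷ 1.5 ≈ -86.7%.

-86.7%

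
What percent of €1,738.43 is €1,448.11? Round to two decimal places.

83.30%

€1,448.11 ÷ €1,738.43 ≈ 83.30%.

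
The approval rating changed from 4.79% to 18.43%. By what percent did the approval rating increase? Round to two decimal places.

284.76%

The change is 18.43 − 4.79 = 13.64 percentage points.
Relative to the original 4.79%, that is 13.64 ÷ 4.79 ≈ 284.76%.
So the approval rating rose by 284.76%.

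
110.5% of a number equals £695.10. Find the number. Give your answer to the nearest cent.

£629.05

£695.10 ÷ 1.105 ≈ £629.05.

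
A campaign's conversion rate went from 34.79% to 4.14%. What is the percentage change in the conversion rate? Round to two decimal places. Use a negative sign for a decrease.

The change is 4.14 − 34.79 = -30.65 percentage points.
Relative to the original 34.79%, that is -30.65 ÷ 34.79 ≈ -88.10%.

-88.10%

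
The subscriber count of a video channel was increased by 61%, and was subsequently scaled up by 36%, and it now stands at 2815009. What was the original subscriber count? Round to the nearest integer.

1285627

Undoing the 36% increase: 2815009 ÷ 1.36 ≈ 2069859.558824.
Undoing the 61% increase: 2069859.558824 ÷ 1.61 ≈ 1285627.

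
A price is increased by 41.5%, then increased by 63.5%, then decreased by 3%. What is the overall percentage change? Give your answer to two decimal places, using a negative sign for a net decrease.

124.41%

The combined multiplier is 1.415 × 1.635 × 0.97 = 2.24411925.
That corresponds to an increase of 124.41%.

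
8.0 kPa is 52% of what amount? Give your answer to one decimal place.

15.4 kPa

8.0 kPa ÷ 0.52 ≈ 15.4 kPa.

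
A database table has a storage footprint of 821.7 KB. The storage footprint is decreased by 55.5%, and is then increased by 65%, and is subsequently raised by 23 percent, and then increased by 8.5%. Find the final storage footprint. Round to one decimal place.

Apply the 55.5% decrease: 821.7 × 0.445 = 365.6565.
After the 65% increase: 365.6565 × 1.65 = 603.333225.
23% increase: 603.333225 × 1.23 = 742.09986675.
8.5% increase: 742.09986675 × 1.085 = 805.17835542375 ≈ 805.2.

805.2 KB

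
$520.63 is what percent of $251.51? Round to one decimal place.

207.0%

$520.63 ÷ $251.51 ≈ 207.0%.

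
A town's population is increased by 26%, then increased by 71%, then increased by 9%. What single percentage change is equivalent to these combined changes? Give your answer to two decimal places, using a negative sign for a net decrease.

The combined multiplier is 1.26 × 1.71 × 1.09 = 2.348514.
That corresponds to an increase of 134.85%.

134.85%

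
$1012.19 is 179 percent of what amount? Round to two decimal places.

$565.47

$1012.19 ÷ 1.79 ≈ $565.47.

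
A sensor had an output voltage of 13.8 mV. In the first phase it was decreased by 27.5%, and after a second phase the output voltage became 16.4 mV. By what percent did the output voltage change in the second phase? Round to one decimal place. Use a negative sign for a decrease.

After the first phase: 13.8 × 0.725 = 10.005.
Second-phase multiplier: 16.4 ÷ 10.005 ≈ 1.63918.
That is a change of 63.9%.

63.9%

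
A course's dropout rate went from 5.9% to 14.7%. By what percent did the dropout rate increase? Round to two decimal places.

The change is 14.7 − 5.9 = 8.8 percentage points.
Relative to the original 5.9%, that is 8.8 ÷ 5.9 ≈ 149.15%.
So the dropout rate rose by 149.15%.

149.15%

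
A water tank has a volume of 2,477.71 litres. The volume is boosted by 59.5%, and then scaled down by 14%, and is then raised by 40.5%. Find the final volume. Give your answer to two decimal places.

4,775.14 litres

Each change multiplies by a factor: 1.595 × 0.86 × 1.405 = 1.9272385.
2,477.71 × 1.9272385 = 4775.138103835 ≈ 4,775.14.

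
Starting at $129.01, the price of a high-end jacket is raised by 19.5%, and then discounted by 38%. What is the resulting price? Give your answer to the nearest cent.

$95.58

Apply the 19.5% increase: $129.01 × 1.195 = $154.16695.
Apply the 38% decrease: $154.16695 × 0.62 = $95.583509 ≈ $95.58.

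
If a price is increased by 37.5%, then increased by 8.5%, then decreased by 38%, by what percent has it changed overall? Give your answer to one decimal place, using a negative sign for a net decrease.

A 37.5% increase multiplies by 1.375.
Then an 8.5% increase: 1.375 × 1.085 = 1.491875.
Then a 38% decrease: 1.491875 × 0.62 = 0.9249625.
Overall factor 0.9249625, i.e. -7.5%.

-7.5%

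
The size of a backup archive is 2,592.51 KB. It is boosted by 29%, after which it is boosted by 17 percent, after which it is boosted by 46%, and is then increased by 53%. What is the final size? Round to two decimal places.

Each change multiplies by a factor: 1.29 × 1.17 × 1.46 × 1.53 = 3.37147434.
2,592.51 × 3.37147434 = 8740.5809411934 ≈ 8,740.58.

8,740.58 KB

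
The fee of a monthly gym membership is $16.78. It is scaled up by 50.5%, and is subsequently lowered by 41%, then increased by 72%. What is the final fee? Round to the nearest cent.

Each change multiplies by a factor: 1.505 × 0.59 × 1.72 = 1.527274.
$16.78 × 1.527274 = $25.62765772 ≈ $25.63.

$25.63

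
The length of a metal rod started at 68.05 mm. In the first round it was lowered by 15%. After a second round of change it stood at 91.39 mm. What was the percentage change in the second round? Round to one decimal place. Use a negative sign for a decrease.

After the first round: 68.05 × 0.85 = 57.8425.
Second-round multiplier: 91.39 ÷ 57.8425 ≈ 1.57998.
That is a change of 58.0%.

58.0%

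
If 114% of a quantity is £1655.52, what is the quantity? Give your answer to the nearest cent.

£1655.52 ÷ 1.14 ≈ £1452.21.

£1452.21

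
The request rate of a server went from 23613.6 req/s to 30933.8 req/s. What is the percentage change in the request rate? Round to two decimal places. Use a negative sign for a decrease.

31.00%

Change: 30933.8 − 23613.6 = 7320.2.
Relative to the original: 7320.2 ÷ 23613.6 ≈ 31.00%.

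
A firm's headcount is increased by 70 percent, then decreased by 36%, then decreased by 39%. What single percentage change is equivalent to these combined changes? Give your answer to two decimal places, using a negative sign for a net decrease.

-33.63%

A 70% increase multiplies by 1.7.
Then a 36% decrease: 1.7 × 0.64 = 1.088.
Then a 39% decrease: 1.088 × 0.61 = 0.66368.
Overall factor 0.66368, i.e. -33.63%.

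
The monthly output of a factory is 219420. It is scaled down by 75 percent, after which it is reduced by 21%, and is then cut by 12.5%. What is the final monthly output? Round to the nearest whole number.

37919

After the 75% decrease: 219420 × 0.25 = 54855.
21% decrease: 54855 × 0.79 = 43335.45.
Apply the 12.5% decrease: 43335.45 × 0.875 = 37918.51875 ≈ 37919.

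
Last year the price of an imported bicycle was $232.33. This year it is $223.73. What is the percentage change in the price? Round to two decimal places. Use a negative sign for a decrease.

-3.70%

Change: $223.73 − $232.33 = -$8.60.
Relative to the original: -$8.60 ÷ $232.33 ≈ -3.70%.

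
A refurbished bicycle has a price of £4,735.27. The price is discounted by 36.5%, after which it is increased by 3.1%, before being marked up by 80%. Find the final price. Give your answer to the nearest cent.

Each change multiplies by a factor: 0.635 × 1.031 × 1.8 = 1.178433.
£4,735.27 × 1.178433 = £5580.19843191 ≈ £5,580.20.

£5,580.20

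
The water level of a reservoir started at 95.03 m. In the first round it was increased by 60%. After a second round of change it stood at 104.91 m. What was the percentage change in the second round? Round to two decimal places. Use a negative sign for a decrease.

After the first round: 95.03 × 1.6 = 152.048.
Second-round multiplier: 104.91 ÷ 152.048 ≈ 0.689979.
That is a change of -31.00%.

-31.00%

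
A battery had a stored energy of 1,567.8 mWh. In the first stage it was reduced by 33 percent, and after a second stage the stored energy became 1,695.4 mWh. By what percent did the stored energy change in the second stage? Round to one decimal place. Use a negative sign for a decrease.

After the first stage: 1,567.8 × 0.67 = 1050.426.
Second-stage multiplier: 1,695.4 ÷ 1050.426 ≈ 1.61401.
That is a change of 61.4%.

61.4%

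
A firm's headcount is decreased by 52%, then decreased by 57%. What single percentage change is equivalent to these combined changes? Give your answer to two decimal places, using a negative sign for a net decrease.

A 52% decrease multiplies by 0.48.
Then a 57% decrease: 0.48 × 0.43 = 0.2064.
Overall factor 0.2064, i.e. -79.36%.

-79.36%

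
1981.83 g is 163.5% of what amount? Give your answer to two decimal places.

1212.13 g

1981.83 g ÷ 1.635 ≈ 1212.13 g.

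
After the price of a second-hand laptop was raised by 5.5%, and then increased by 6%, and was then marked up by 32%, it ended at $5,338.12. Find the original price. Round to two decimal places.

Undoing the 32% increase: $5,338.12 ÷ 1.32 ≈ $4044.030303.
Undoing the 6% increase: $4044.030303 ÷ 1.06 ≈ $3815.122927.
Undoing the 5.5% increase: $3815.122927 ÷ 1.055 ≈ $3,616.23.

$3,616.23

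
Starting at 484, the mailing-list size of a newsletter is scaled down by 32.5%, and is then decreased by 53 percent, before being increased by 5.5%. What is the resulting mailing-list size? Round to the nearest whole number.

162

Each change multiplies by a factor: 0.675 × 0.47 × 1.055 = 0.33469875.
484 × 0.33469875 = 161.994195 ≈ 162.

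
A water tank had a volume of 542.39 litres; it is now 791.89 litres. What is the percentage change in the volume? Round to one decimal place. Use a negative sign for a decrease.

Change: 791.89 − 542.39 = 249.50.
Relative to the original: 249.50 ÷ 542.39 ≈ 46.0%.

46.0%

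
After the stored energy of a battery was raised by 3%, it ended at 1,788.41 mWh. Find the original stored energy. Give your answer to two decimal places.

1,736.32 mWh

The overall multiplier applied was 1.03.
So the original stored energy was 1,788.41 ÷ 1.03 ≈ 1,736.32 mWh.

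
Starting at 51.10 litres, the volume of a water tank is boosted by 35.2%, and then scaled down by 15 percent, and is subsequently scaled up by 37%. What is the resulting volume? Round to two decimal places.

80.45 litres

Each change multiplies by a factor: 1.352 × 0.85 × 1.37 = 1.574404.
51.10 × 1.574404 = 80.4520444 ≈ 80.45.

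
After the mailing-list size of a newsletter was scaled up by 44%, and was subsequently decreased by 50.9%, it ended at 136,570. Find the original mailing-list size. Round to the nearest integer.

193,157

The overall multiplier applied was 1.44 × 0.491 = 0.70704.
So the original mailing-list size was 136,570 ÷ 0.70704 ≈ 193,157.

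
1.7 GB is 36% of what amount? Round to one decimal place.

4.7 GB

1.7 GB ÷ 0.36 ≈ 4.7 GB.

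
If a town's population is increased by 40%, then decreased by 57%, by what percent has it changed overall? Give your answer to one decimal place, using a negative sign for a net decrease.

-39.8%

A 40% increase multiplies by 1.4.
Then a 57% decrease: 1.4 × 0.43 = 0.602.
Overall factor 0.602, i.e. -39.8%.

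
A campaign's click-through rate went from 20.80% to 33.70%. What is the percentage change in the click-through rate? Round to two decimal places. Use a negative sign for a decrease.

The change is 33.70 − 20.80 = 12.90 percentage points.
Relative to the original 20.80%, that is 12.90 ÷ 20.80 ≈ 62.02%.

62.02%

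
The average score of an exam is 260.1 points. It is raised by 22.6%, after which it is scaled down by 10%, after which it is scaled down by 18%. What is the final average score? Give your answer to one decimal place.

Each change multiplies by a factor: 1.226 × 0.9 × 0.82 = 0.904788.
260.1 × 0.904788 = 235.3353588 ≈ 235.3.

235.3 points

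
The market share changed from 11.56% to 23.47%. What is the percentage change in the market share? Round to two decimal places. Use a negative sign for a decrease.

103.03%

The change is 23.47 − 11.56 = 11.91 percentage points.
Relative to the original 11.56%, that is 11.91 ÷ 11.56 ≈ 103.03%.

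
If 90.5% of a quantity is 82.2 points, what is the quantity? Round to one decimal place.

82.2 points ÷ 0.905 ≈ 90.8 points.

90.8 points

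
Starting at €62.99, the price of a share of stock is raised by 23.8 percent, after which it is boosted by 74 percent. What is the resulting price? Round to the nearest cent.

Apply the 23.8% increase: €62.99 × 1.238 = €77.98162.
After the 74% increase: €77.98162 × 1.74 = €135.6880188 ≈ €135.69.

€135.69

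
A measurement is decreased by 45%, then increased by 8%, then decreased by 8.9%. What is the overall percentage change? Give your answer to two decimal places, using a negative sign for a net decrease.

-45.89%

A 45% decrease multiplies by 0.55.
Then an 8% increase: 0.55 × 1.08 = 0.594.
Then an 8.9% decrease: 0.594 × 0.911 = 0.541134.
Overall factor 0.541134, i.e. -45.89%.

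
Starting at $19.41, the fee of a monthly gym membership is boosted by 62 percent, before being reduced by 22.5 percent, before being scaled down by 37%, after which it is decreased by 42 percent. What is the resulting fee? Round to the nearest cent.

$8.90

62% increase: $19.41 × 1.62 = $31.4442.
Apply the 22.5% decrease: $31.4442 × 0.775 = $24.369255.
After the 37% decrease: $24.369255 × 0.63 = $15.35263065.
42% decrease: $15.35263065 × 0.58 = $8.904525777 ≈ $8.90.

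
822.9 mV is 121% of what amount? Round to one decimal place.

822.9 mV ÷ 1.21 ≈ 680.1 mV.

680.1 mV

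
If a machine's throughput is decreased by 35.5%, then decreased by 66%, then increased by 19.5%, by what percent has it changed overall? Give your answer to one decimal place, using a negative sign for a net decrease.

The combined multiplier is 0.645 × 0.34 × 1.195 = 0.2620635.
That corresponds to a decrease of 73.8%.

-73.8%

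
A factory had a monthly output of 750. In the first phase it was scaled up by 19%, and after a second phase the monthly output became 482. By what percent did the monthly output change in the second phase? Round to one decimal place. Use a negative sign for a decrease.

-46.0%

After the first phase: 750 × 1.19 = 892.5.
Second-phase multiplier: 482 ÷ 892.5 ≈ 0.54006.
That is a change of -46.0%.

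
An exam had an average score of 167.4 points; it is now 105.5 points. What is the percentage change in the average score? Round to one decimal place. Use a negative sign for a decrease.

Change: 105.5 − 167.4 = -61.9.
Relative to the original: -61.9 ÷ 167.4 ≈ -37.0%.

-37.0%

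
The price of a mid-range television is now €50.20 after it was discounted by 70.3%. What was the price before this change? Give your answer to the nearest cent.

€169.02

The overall multiplier applied was 0.297.
So the original price was €50.20 ÷ 0.297 ≈ €169.02.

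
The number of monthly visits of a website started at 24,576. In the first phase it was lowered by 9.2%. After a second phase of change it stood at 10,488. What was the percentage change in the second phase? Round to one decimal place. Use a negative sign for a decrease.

After the first phase: 24,576 × 0.908 = 22315.008.
Second-phase multiplier: 10,488 ÷ 22315.008 ≈ 0.47.
That is a change of -53.0%.

-53.0%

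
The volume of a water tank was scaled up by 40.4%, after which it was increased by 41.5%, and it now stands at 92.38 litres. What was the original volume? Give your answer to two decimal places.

46.50 litres

Undoing the 41.5% increase: 92.38 ÷ 1.415 ≈ 65.286219.
Undoing the 40.4% increase: 65.286219 ÷ 1.404 ≈ 46.50 litres.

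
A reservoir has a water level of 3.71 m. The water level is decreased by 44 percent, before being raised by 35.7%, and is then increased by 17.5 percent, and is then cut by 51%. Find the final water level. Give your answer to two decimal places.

1.62 m

Apply the 44% decrease: 3.71 × 0.56 = 2.0776.
After the 35.7% increase: 2.0776 × 1.357 = 2.8193032.
17.5% increase: 2.8193032 × 1.175 = 3.31268126.
Apply the 51% decrease: 3.31268126 × 0.49 = 1.6232138174 ≈ 1.62.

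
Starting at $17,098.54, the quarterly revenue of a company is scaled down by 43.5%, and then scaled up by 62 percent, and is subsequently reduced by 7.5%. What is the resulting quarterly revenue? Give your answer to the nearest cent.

Each change multiplies by a factor: 0.565 × 1.62 × 0.925 = 0.8466525.
$17,098.54 × 0.8466525 = $14476.52163735 ≈ $14,476.52.

$14,476.52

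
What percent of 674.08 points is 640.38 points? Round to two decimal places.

640.38 points ÷ 674.08 points ≈ 95.00%.

95.00%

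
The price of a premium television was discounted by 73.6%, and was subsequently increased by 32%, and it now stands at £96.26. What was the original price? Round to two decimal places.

£276.23

Undoing the 32% increase: £96.26 ÷ 1.32 ≈ £72.924242.
Undoing the 73.6% decrease: £72.924242 ÷ 0.264 ≈ £276.23.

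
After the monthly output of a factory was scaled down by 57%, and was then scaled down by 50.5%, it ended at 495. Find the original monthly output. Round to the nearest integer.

2326

Undoing the 50.5% decrease: 495 ÷ 0.495 = 1000.
Undoing the 57% decrease: 1000 ÷ 0.43 ≈ 2326.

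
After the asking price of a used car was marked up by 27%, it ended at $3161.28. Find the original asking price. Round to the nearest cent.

The overall multiplier applied was 1.27.
So the original asking price was $3161.28 ÷ 1.27 ≈ $2489.20.

$2489.20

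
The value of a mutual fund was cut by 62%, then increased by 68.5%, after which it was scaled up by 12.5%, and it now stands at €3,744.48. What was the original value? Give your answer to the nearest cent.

Undoing the 12.5% increase: €3,744.48 ÷ 1.125 ≈ €3328.426667.
Undoing the 68.5% increase: €3328.426667 ÷ 1.685 ≈ €1975.327399.
Undoing the 62% decrease: €1975.327399 ÷ 0.38 ≈ €5,198.23.

€5,198.23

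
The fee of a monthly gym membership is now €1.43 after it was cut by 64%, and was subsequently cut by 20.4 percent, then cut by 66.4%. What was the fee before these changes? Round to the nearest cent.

Undoing the 66.4% decrease: €1.43 ÷ 0.336 ≈ €4.255952.
Undoing the 20.4% decrease: €4.255952 ÷ 0.796 ≈ €5.346673.
Undoing the 64% decrease: €5.346673 ÷ 0.36 ≈ €14.85.

€14.85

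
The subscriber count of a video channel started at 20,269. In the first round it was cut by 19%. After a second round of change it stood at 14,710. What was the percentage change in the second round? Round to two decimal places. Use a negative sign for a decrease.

After the first round: 20,269 × 0.81 = 16417.89.
Second-round multiplier: 14,710 ÷ 16417.89 ≈ 0.895974.
That is a change of -10.40%.

-10.40%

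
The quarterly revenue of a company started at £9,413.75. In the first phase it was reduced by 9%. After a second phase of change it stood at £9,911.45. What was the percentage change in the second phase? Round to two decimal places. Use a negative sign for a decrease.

After the first phase: £9,413.75 × 0.91 = £8566.5125.
Second-phase multiplier: £9,911.45 ÷ £8566.5125 ≈ 1.156999.
That is a change of 15.70%.

15.70%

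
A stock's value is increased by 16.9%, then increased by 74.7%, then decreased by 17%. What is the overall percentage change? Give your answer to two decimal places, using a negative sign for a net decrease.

69.51%

The combined multiplier is 1.169 × 1.747 × 0.83 = 1.69506169.
That corresponds to an increase of 69.51%.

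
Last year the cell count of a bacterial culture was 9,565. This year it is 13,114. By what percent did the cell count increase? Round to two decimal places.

Change: 13,114 − 9,565 = 3,549.
Relative to the original: 3,549 ÷ 9,565 ≈ 37.10%.
So the cell count increased by 37.10%.

37.10%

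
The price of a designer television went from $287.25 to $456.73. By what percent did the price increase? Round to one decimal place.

59.0%

Change: $456.73 − $287.25 = $169.48.
Relative to the original: $169.48 ÷ $287.25 ≈ 59.0%.
So the price increased by 59.0%.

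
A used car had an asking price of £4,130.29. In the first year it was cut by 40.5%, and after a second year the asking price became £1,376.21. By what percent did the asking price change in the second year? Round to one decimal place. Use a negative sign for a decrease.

After the first year: £4,130.29 × 0.595 = £2457.52255.
Second-year multiplier: £1,376.21 ÷ £2457.52255 ≈ 0.56.
That is a change of -44.0%.

-44.0%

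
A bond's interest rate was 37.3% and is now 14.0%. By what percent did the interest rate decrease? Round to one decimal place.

62.5%

The change is 14.0 − 37.3 = -23.3 percentage points.
Relative to the original 37.3%, that is -23.3 ÷ 37.3 ≈ -62.5%.
So the interest rate fell by 62.5%.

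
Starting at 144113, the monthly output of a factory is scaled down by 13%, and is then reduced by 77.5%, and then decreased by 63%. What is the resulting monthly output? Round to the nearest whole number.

13% decrease: 144113 × 0.87 = 125378.31.
Apply the 77.5% decrease: 125378.31 × 0.225 = 28210.11975.
After the 63% decrease: 28210.11975 × 0.37 = 10437.7443075 ≈ 10438.

10438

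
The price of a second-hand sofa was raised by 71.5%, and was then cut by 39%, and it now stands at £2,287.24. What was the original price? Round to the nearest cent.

Undoing the 39% decrease: £2,287.24 ÷ 0.61 ≈ £3749.57377.
Undoing the 71.5% increase: £3749.57377 ÷ 1.715 ≈ £2,186.34.

£2,186.34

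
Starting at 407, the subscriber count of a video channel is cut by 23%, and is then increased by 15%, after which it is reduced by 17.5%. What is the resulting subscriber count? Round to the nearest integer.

Each change multiplies by a factor: 0.77 × 1.15 × 0.825 = 0.7305375.
407 × 0.7305375 = 297.3287625 ≈ 297.

297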